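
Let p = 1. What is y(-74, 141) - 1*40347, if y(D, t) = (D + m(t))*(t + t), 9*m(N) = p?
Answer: -183551/3 ≈ -61184.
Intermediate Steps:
m(N) = ⅑ (m(N) = (⅑)*1 = ⅑)
y(D, t) = 2*t*(⅑ + D) (y(D, t) = (D + ⅑)*(t + t) = (⅑ + D)*(2*t) = 2*t*(⅑ + D))
y(-74, 141) - 1*40347 = (2/9)*141*(1 + 9*(-74)) - 1*40347 = (2/9)*141*(1 - 666) - 40347 = (2/9)*141*(-665) - 40347 = -62510/3 - 40347 = -183551/3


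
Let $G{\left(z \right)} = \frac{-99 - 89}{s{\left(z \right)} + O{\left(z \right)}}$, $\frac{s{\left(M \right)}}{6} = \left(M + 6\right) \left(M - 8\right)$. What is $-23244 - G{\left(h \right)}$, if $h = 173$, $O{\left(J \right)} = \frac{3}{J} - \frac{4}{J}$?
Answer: $- \frac{712598922752}{30657329} \approx -23244.0$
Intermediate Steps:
$s{\left(M \right)} = 6 \left(-8 + M\right) \left(6 + M\right)$ ($s{\left(M \right)} = 6 \left(M + 6\right) \left(M - 8\right) = 6 \left(6 + M\right) \left(-8 + M\right) = 6 \left(-8 + M\right) \left(6 + M\right)$)
$O{\left(J \right)} = - \frac{1}{J}$
$G{\left(z \right)} = - \frac{188}{-288 - \frac{1}{z} - 12 z + 6 z^{2}}$ ($G{\left(z \right)} = \frac{-99 - 89}{\left(-288 - 12 z + 6 z^{2}\right) - \frac{1}{z}} = - \frac{188}{-288 - \frac{1}{z} - 12 z + 6 z^{2}}$)
$-23244 - G{\left(h \right)} = -23244 - 188 \cdot 173 \frac{1}{1 + 6 \cdot 173 \left(48 - 173^{2} + 2 \cdot 173\right)} = -23244 - 188 \cdot 173 \frac{1}{1 + 6 \cdot 173 \left(48 - 29929 + 346\right)} = -23244 - 188 \cdot 173 \frac{1}{1 + 6 \cdot 173 \left(-29535\right)} = -23244 - 188 \cdot 173 \frac{1}{1 - 30657330} = -23244 - 188 \cdot 173 \frac{1}{-30657329} = -23244 - 188 \cdot 173 \left(- \frac{1}{30657329}\right) = -23244 - - \frac{32524}{30657329} = -23244 + \frac{32524}{30657329} = - \frac{712598922752}{30657329}$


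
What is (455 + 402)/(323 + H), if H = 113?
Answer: 857/436 ≈ 1.9656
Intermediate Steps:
(455 + 402)/(323 + H) = (455 + 402)/(323 + 113) = 857/436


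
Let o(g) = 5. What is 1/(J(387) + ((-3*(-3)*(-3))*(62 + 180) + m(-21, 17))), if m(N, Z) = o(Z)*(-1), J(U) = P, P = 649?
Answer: -1/5890 ≈ -0.00016978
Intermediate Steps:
J(U) = 649
m(N, Z) = -5 (m(N, Z) = 5*(-1) = -5)
1/(J(387) + ((-3*(-3)*(-3))*(62 + 180) + m(-21, 17))) = 1/(649 + ((-3*(-3)*(-3))*(62 + 180) - 5)) = 1/(649 + ((9*(-3))*242 - 5)) = 1/(649 + (-27*242 - 5)) = 1/(649 + (-6534 - 5)) = 1/(649 - 6539) = 1/(-5890) = -1/5890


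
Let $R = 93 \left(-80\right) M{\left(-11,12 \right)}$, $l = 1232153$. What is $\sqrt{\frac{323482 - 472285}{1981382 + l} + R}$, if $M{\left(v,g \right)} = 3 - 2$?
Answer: $\frac{i \sqrt{454626767595045}}{247195} \approx 86.256 i$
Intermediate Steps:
$M{\left(v,g \right)} = 1$ ($M{\left(v,g \right)} = 3 - 2 = 1$)
$R = -7440$ ($R = 93 \left(-80\right) 1 = \left(-7440\right) 1 = -7440$)
$\sqrt{\frac{323482 - 472285}{1981382 + l} + R} = \sqrt{\frac{323482 - 472285}{1981382 + 1232153} - 7440} = \sqrt{- \frac{148803}{3213535} - 7440} = \sqrt{- \frac{23908849203}{3213535}} = \frac{i \sqrt{454626767595045}}{247195}$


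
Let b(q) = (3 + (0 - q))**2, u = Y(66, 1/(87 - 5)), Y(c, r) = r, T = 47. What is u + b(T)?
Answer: 158753/82 ≈ 1936.0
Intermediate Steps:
u = 1/82 (u = 1/(87 - 5) = 1/82 ≈ 0.012195)
b(q) = (3 - q)**2
u + b(T) = 1/82 + (-3 + 47)**2 = 1/82 + 44**2 = 1/82 + 1936 = 158753/82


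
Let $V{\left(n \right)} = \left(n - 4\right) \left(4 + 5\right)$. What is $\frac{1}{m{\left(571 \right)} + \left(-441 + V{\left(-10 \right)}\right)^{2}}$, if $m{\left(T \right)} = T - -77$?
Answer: $\frac{1}{322137} \approx 3.1043 \cdot 10^{-6}$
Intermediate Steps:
$m{\left(T \right)} = 77 + T$ ($m{\left(T \right)} = T + 77 = 77 + T$)
$V{\left(n \right)} = -36 + 9 n$ ($V{\left(n \right)} = \left(-4 + n\right) 9 = -36 + 9 n$)
$\frac{1}{m{\left(571 \right)} + \left(-441 + V{\left(-10 \right)}\right)^{2}} = \frac{1}{\left(77 + 571\right) + \left(-441 + \left(-36 + 9 \left(-10\right)\right)\right)^{2}} = \frac{1}{648 + \left(-441 - 126\right)^{2}} = \frac{1}{648 + \left(-567\right)^{2}} = \frac{1}{648 + 321489} = \frac{1}{322137}$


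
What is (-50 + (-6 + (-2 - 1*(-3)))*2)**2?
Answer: 3600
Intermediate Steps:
(-50 + (-6 + (-2 - 1*(-3)))*2)**2 = (-50 + (-6 + (-2 + 3))*2)**2 = (-50 + (-6 + 1)*2)**2 = (-50 - 5*2)**2 = (-50 - 10)**2 = (-60)**2 = 3600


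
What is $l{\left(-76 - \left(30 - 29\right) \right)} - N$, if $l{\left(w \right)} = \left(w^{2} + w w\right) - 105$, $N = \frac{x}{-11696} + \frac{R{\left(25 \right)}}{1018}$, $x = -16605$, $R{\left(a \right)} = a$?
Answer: $\frac{69960113647}{5953264} \approx 11752.0$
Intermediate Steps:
$N = \frac{8598145}{5953264}$ ($N = - \frac{16605}{-11696} + \frac{25}{1018} = \left(-16605\right) \left(- \frac{1}{11696}\right) + 25 \cdot \frac{1}{1018} = \frac{16605}{11696} + \frac{25}{1018} = \frac{8598145}{5953264} \approx 1.4443$)
$l{\left(w \right)} = -105 + 2 w^{2}$ ($l{\left(w \right)} = \left(w^{2} + w^{2}\right) - 105 = 2 w^{2} - 105 = -105 + 2 w^{2}$)
$l{\left(-76 - \left(30 - 29\right) \right)} - N = \left(-105 + 2 \left(-76 - \left(30 - 29\right)\right)^{2}\right) - \frac{8598145}{5953264} = \left(-105 + 2 \left(-76 - 1\right)^{2}\right) - \frac{8598145}{5953264} = \left(-105 + 2 \left(-77\right)^{2}\right) - \frac{8598145}{5953264} = \left(-105 + 2 \cdot 5929\right) - \frac{8598145}{5953264} = \left(-105 + 11858\right) - \frac{8598145}{5953264} = 11753 - \frac{8598145}{5953264} = \frac{69960113647}{5953264}$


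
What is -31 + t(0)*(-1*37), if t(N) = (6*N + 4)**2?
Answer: -623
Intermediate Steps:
t(N) = (4 + 6*N)**2
-31 + t(0)*(-1*37) = -31 + (4*(2 + 3*0)**2)*(-1*37) = -31 + (4*(2 + 0)**2)*(-37) = -31 + (4*2**2)*(-37) = -31 + (4*4)*(-37) = -31 + 16*(-37) = -31 - 592 = -623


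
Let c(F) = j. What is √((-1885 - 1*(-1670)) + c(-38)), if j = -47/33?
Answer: I*√235686/33 ≈ 14.711*I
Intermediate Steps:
j = -47/33 (j = -47*1/33 = -47/33 ≈ -1.4242)
c(F) = -47/33
√((-1885 - 1*(-1670)) + c(-38)) = √((-1885 - 1*(-1670)) - 47/33) = √((-1885 + 1670) - 47/33) = √(-215 - 47/33) = √(-7142/33) = I*√235686/33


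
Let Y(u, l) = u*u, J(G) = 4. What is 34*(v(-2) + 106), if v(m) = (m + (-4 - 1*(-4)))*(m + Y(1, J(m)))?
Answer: 3672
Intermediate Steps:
Y(u, l) = u²
v(m) = m*(1 + m) (v(m) = (m + (-4 - 1*(-4)))*(m + 1²) = (m + (-4 + 4))*(m + 1) = (m + 0)*(1 + m) = m*(1 + m))
34*(v(-2) + 106) = 34*(-2*(1 - 2) + 106) = 34*(-2*(-1) + 106) = 34*(2 + 106) = 34*108 = 3672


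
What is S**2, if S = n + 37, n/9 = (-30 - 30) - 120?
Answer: 2505889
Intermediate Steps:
n = -1620 (n = 9*((-30 - 30) - 120) = 9*(-60 - 120) = 9*(-180) = -1620)
S = -1583 (S = -1620 + 37 = -1583)
S**2 = (-1583)**2 = 2505889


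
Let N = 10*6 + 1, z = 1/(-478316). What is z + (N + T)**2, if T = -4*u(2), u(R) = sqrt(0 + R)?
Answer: 1795119947/478316 - 488*sqrt(2) ≈ 3062.9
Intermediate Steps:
u(R) = sqrt(R)
z = -1/478316 ≈ -2.0907e-6
T = -4*sqrt(2) ≈ -5.6569
N = 61 (N = 60 + 1 = 61)
z + (N + T)**2 = -1/478316 + (61 - 4*sqrt(2))**2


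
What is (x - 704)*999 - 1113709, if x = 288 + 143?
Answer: -1386436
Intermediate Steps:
x = 431
(x - 704)*999 - 1113709 = (431 - 704)*999 - 1113709 = -273*999 - 1113709 = -272727 - 1113709 = -1386436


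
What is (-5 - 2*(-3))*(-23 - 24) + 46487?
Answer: 46440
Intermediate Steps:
(-5 - 2*(-3))*(-23 - 24) + 46487 = (-5 + 6)*(-47) + 46487 = 1*(-47) + 46487 = -47 + 46487 = 46440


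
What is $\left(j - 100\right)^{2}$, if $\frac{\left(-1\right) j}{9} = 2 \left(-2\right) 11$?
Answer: $87616$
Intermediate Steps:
$j = 396$ ($j = - 9 \cdot 2 \left(-2\right) 11 = - 9 \left(\left(-4\right) 11\right) = \left(-9\right) \left(-44\right) = 396$)
$\left(j - 100\right)^{2} = \left(396 - 100\right)^{2} = 296^{2} = 87616$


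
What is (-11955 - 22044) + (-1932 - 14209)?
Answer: -50140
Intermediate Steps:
(-11955 - 22044) + (-1932 - 14209) = -33999 - 16141 = -50140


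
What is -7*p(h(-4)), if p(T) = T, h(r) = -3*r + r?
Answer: -56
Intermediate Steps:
h(r) = -2*r
-7*p(h(-4)) = -(-14)*(-4) = -7*8 = -56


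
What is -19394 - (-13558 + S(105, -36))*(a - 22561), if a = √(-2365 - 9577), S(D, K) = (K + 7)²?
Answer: -286927631 + 12717*I*√11942 ≈ -2.8693e+8 + 1.3897e+6*I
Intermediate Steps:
S(D, K) = (7 + K)²
a = I*√11942 (a = √(-11942) = I*√11942 ≈ 109.28*I)
-19394 - (-13558 + S(105, -36))*(a - 22561) = -19394 - (-13558 + (7 - 36)²)*(I*√11942 - 22561) = -19394 - (-13558 + (-29)²)*(-22561 + I*√11942) = -19394 - (-13558 + 841)*(-22561 + I*√11942) = -19394 - (-12717)*(-22561 + I*√11942) = -19394 - (286908237 - 12717*I*√11942) = -19394 + (-286908237 + 12717*I*√11942) = -286927631 + 12717*I*√11942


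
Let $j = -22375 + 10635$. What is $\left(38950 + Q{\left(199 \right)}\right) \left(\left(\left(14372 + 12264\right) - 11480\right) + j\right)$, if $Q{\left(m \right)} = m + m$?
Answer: $134412768$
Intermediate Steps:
$Q{\left(m \right)} = 2 m$
$j = -11740$
$\left(38950 + Q{\left(199 \right)}\right) \left(\left(\left(14372 + 12264\right) - 11480\right) + j\right) = \left(38950 + 2 \cdot 199\right) \left(\left(\left(14372 + 12264\right) - 11480\right) - 11740\right) = \left(38950 + 398\right) \left(\left(26636 - 11480\right) - 11740\right) = 39348 \left(15156 - 11740\right) = 39348 \cdot 3416 = 134412768$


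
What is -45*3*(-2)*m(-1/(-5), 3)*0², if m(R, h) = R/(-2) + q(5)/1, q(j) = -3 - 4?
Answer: 0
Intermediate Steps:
q(j) = -7
m(R, h) = -7 - R/2 (m(R, h) = R/(-2) - 7/1 = R*(-½) - 7*1 = -R/2 - 7 = -7 - R/2)
-45*3*(-2)*m(-1/(-5), 3)*0² = -45*3*(-2)*(-7 - (-1)/(2*(-5)))*0² = -(-270)*(-7 - (-1)*(-1)/(2*5))*0 = -(-270)*(-7 - ½*⅕)*0 = -(-270)*(-7 - ⅒)*0 = -(-270)*(-71)/10*0 = -45*213/5*0 = -1917*0 = 0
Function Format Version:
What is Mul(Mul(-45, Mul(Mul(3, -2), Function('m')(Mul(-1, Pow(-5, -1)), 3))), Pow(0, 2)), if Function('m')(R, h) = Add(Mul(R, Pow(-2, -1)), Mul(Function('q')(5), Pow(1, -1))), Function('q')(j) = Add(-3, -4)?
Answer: 0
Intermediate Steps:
Function('q')(j) = -7
Function('m')(R, h) = Add(-7, Mul(Rational(-1, 2), R)) (Function('m')(R, h) = Add(Mul(R, Pow(-2, -1)), Mul(-7, Pow(1, -1))) = Add(Mul(R, Rational(-1, 2)), Mul(-7, 1)) = Add(Mul(Rational(-1, 2), R), -7) = Add(-7, Mul(Rational(-1, 2), R)))
Mul(Mul(-45, Mul(Mul(3, -2), Function('m')(Mul(-1, Pow(-5, -1)), 3))), Pow(0, 2)) = Mul(Mul(-45, Mul(Mul(3, -2), Add(-7, Mul(Rational(-1, 2), Mul(-1, Pow(-5, -1)))))), Pow(0, 2)) = Mul(Mul(-45, Mul(-6, Add(-7, Mul(Rational(-1, 2), Mul(-1, Rational(-1, 5)))))), 0) = Mul(Mul(-45, Mul(-6, Add(-7, Mul(Rational(-1, 2), Rational(1, 5))))), 0) = Mul(Mul(-45, Mul(-6, Add(-7, Rational(-1, 10)))), 0) = Mul(Mul(-45, Mul(-6, Rational(-71, 10))), 0) = Mul(Mul(-45, Rational(213, 5)), 0) = Mul(-1917, 0) = 0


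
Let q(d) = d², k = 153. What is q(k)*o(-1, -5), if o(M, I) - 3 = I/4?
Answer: 163863/4 ≈ 40966.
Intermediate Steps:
o(M, I) = 3 + I/4
q(k)*o(-1, -5) = 153²*(3 + (¼)*(-5)) = 23409*(3 - 5/4) = 23409*(7/4) = 163863/4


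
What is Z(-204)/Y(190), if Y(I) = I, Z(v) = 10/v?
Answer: -1/3876 ≈ -0.00025800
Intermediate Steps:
Z(-204)/Y(190) = (10/(-204))/190 = (10*(-1/204))*(1/190) = -5/102*1/190 = -1/3876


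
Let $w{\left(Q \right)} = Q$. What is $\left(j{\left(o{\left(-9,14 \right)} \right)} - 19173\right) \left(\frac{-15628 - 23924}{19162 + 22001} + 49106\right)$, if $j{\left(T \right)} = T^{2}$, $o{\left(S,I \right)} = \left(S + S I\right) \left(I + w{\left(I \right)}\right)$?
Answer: $\frac{9614180528942934}{13721} \approx 7.0069 \cdot 10^{11}$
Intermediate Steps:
$o{\left(S,I \right)} = 2 I \left(S + I S\right)$ ($o{\left(S,I \right)} = \left(S + S I\right) \left(I + I\right) = \left(S + I S\right) 2 I = 2 I \left(S + I S\right)$)
$\left(j{\left(o{\left(-9,14 \right)} \right)} - 19173\right) \left(\frac{-15628 - 23924}{19162 + 22001} + 49106\right) = \left(\left(2 \cdot 14 \left(-9\right) \left(1 + 14\right)\right)^{2} - 19173\right) \left(\frac{-15628 - 23924}{19162 + 22001} + 49106\right) = \left(\left(2 \cdot 14 \left(-9\right) 15\right)^{2} - 19173\right) \left(- \frac{39552}{41163} + 49106\right) = \left(\left(-3780\right)^{2} - 19173\right) \left(\left(-39552\right) \frac{1}{41163} + 49106\right) = \left(14288400 - 19173\right) \left(- \frac{13184}{13721} + 49106\right) = 14269227 \cdot \frac{673770242}{13721} = \frac{9614180528942934}{13721}$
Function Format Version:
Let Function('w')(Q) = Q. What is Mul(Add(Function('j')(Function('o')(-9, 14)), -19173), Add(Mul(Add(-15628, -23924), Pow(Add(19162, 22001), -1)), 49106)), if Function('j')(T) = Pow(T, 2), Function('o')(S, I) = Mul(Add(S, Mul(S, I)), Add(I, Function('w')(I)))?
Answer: Rational(9614180528942934, 13721) ≈ 7.0069e+11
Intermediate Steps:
Function('o')(S, I) = Mul(2, I, Add(S, Mul(I, S))) (Function('o')(S, I) = Mul(Add(S, Mul(S, I)), Add(I, I)) = Mul(Add(S, Mul(I, S)), Mul(2, I)) = Mul(2, I, Add(S, Mul(I, S))))
Mul(Add(Function('j')(Function('o')(-9, 14)), -19173), Add(Mul(Add(-15628, -23924), Pow(Add(19162, 22001), -1)), 49106)) = Mul(Add(Pow(Mul(2, 14, -9, Add(1, 14)), 2), -19173), Add(Mul(Add(-15628, -23924), Pow(Add(19162, 22001), -1)), 49106)) = Mul(Add(Pow(Mul(2, 14, -9, 15), 2), -19173), Add(Mul(-39552, Pow(41163, -1)), 49106)) = Mul(Add(Pow(-3780, 2), -19173), Add(Mul(-39552, Rational(1, 41163)), 49106)) = Mul(Add(14288400, -19173), Add(Rational(-13184, 13721), 49106)) = Mul(14269227, Rational(673770242, 13721)) = Rational(9614180528942934, 13721)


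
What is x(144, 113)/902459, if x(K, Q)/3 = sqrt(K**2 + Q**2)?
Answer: 3*sqrt(33505)/902459 ≈ 0.00060848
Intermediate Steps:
x(K, Q) = 3*sqrt(K**2 + Q**2)
x(144, 113)/902459 = (3*sqrt(144**2 + 113**2))/902459 = (3*sqrt(20736 + 12769))*(1/902459) = (3*sqrt(33505))*(1/902459) = 3*sqrt(33505)/902459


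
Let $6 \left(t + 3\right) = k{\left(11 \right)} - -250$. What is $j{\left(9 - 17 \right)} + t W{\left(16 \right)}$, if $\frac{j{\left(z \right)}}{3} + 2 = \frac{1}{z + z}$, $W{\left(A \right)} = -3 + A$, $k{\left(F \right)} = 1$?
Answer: $\frac{23935}{48} \approx 498.65$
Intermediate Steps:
$j{\left(z \right)} = -6 + \frac{3}{2 z}$ ($j{\left(z \right)} = -6 + \frac{3}{z + z} = -6 + \frac{3}{2 z}$)
$t = \frac{233}{6}$ ($t = -3 + \frac{1 - -250}{6} = -3 + \frac{1 + 250}{6} = -3 + \frac{1}{6} \cdot 251 = -3 + \frac{251}{6} = \frac{233}{6} \approx 38.833$)
$j{\left(9 - 17 \right)} + t W{\left(16 \right)} = \left(-6 + \frac{3}{2 \left(9 - 17\right)}\right) + \frac{233 \left(-3 + 16\right)}{6} = \left(-6 + \frac{3}{2 \left(-8\right)}\right) + \frac{233}{6} \cdot 13 = \left(-6 + \frac{3}{2} \left(- \frac{1}{8}\right)\right) + \frac{3029}{6} = \left(-6 - \frac{3}{16}\right) + \frac{3029}{6} = - \frac{99}{16} + \frac{3029}{6} = \frac{23935}{48}$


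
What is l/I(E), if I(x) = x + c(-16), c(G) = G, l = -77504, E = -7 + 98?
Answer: -77504/75 ≈ -1033.4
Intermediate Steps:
E = 91
I(x) = -16 + x (I(x) = x - 16 = -16 + x)
l/I(E) = -77504/(-16 + 91) = -77504/75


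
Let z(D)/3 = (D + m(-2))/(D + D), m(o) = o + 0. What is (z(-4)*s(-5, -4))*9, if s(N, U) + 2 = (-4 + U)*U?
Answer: 1215/2 ≈ 607.50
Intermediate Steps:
m(o) = o
s(N, U) = -2 + U*(-4 + U) (s(N, U) = -2 + (-4 + U)*U = -2 + U*(-4 + U))
z(D) = 3*(-2 + D)/(2*D) (z(D) = 3*((D - 2)/(D + D)) = 3*((-2 + D)/((2*D))) = 3*((-2 + D)*(1/(2*D))) = 3*((-2 + D)/(2*D)) = 3*(-2 + D)/(2*D))
(z(-4)*s(-5, -4))*9 = ((3/2 - 3/(-4))*(-2 + (-4)**2 - 4*(-4)))*9 = ((3/2 - 3*(-1/4))*(-2 + 16 + 16))*9 = ((3/2 + 3/4)*30)*9 = ((9/4)*30)*9 = (135/2)*9 = 1215/2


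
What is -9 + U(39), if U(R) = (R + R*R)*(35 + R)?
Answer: 115431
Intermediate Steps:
U(R) = (35 + R)*(R + R²) (U(R) = (R + R²)*(35 + R) = (35 + R)*(R + R²))
-9 + U(39) = -9 + 39*(35 + 39² + 36*39) = -9 + 39*(35 + 1521 + 1404) = -9 + 39*2960 = -9 + 115440 = 115431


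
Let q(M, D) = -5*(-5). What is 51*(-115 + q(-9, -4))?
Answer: -4590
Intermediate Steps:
q(M, D) = 25
51*(-115 + q(-9, -4)) = 51*(-115 + 25) = 51*(-90) = -4590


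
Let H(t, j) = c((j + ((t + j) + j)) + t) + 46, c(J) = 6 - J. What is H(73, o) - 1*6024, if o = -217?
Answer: -5467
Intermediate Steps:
H(t, j) = 52 - 3*j - 2*t (H(t, j) = (6 - ((j + ((t + j) + j)) + t)) + 46 = (6 - ((j + ((j + t) + j)) + t)) + 46 = (6 - ((j + (t + 2*j)) + t)) + 46 = (6 - ((t + 3*j) + t)) + 46 = (6 - (2*t + 3*j)) + 46 = (6 + (-3*j - 2*t)) + 46 = (6 - 3*j - 2*t) + 46 = 52 - 3*j - 2*t)
H(73, o) - 1*6024 = (52 - 3*(-217) - 2*73) - 1*6024 = (52 + 651 - 146) - 6024 = 557 - 6024 = -5467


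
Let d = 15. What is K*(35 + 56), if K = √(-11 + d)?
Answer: 182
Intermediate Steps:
K = 2 (K = √(-11 + 15) = √4 = 2)
K*(35 + 56) = 2*(35 + 56) = 2*91 = 182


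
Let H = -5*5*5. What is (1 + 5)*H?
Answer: -750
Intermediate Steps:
H = -125 (H = -25*5 = -125)
(1 + 5)*H = (1 + 5)*(-125) = 6*(-125) = -750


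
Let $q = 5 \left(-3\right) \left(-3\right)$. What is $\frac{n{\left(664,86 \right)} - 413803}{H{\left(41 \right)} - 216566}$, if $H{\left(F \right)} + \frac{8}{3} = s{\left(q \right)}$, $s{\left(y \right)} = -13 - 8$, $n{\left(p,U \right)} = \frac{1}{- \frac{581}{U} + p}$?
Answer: $\frac{23389386883}{12242297729} \approx 1.9105$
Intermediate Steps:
$q = 45$ ($q = \left(-15\right) \left(-3\right) = 45$)
$n{\left(p,U \right)} = \frac{1}{p - \frac{581}{U}}$
$s{\left(y \right)} = -21$
$H{\left(F \right)} = - \frac{71}{3}$ ($H{\left(F \right)} = - \frac{8}{3} - 21 = - \frac{71}{3}$)
$\frac{n{\left(664,86 \right)} - 413803}{H{\left(41 \right)} - 216566} = \frac{\frac{86}{-581 + 86 \cdot 664} - 413803}{- \frac{71}{3} - 216566} = \frac{\frac{86}{-581 + 57104} - 413803}{- \frac{649769}{3}} = \left(\frac{86}{56523} - 413803\right) \left(- \frac{3}{649769}\right) = \left(- \frac{23389386883}{56523}\right) \left(- \frac{3}{649769}\right) = \frac{23389386883}{12242297729}$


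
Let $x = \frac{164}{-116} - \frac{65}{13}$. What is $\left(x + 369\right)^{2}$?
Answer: $\frac{110565225}{841} \approx 1.3147 \cdot 10^{5}$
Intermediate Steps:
$x = - \frac{186}{29}$ ($x = 164 \left(- \frac{1}{116}\right) - 5 = - \frac{41}{29} - 5 = - \frac{186}{29} \approx -6.4138$)
$\left(x + 369\right)^{2} = \left(- \frac{186}{29} + 369\right)^{2} = \left(\frac{10515}{29}\right)^{2} = \frac{110565225}{841}$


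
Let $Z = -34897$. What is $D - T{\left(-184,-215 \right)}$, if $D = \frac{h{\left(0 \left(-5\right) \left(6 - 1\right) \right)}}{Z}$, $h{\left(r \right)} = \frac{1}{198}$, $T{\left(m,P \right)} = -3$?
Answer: $\frac{20728817}{6909606} \approx 3.0$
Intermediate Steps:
$h{\left(r \right)} = \frac{1}{198}$
$D = - \frac{1}{6909606}$ ($D = \frac{1}{198 \left(-34897\right)} = \frac{1}{198} \left(- \frac{1}{34897}\right) = - \frac{1}{6909606} \approx -1.4473 \cdot 10^{-7}$)
$D - T{\left(-184,-215 \right)} = - \frac{1}{6909606} - -3 = - \frac{1}{6909606} + 3 = \frac{20728817}{6909606}$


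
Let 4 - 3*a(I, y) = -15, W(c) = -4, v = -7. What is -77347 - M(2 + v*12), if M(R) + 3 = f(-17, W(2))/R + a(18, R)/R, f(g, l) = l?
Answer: -19026617/246 ≈ -77344.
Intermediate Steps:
a(I, y) = 19/3 (a(I, y) = 4/3 - 1/3*(-15) = 4/3 + 5 = 19/3)
M(R) = -3 + 7/(3*R) (M(R) = -3 + (-4/R + 19/(3*R)) = -3 + 7/(3*R))
-77347 - M(2 + v*12) = -77347 - (-3 + 7/(3*(2 - 7*12))) = -77347 - (-3 + 7/(3*(2 - 84))) = -77347 - (-3 + (7/3)/(-82)) = -77347 - (-3 + (7/3)*(-1/82)) = -77347 - (-3 - 7/246) = -77347 - 1*(-745/246) = -77347 + 745/246 = -19026617/246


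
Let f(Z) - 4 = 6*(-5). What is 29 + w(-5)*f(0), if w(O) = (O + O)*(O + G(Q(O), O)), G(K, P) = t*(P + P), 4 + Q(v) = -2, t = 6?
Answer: -16871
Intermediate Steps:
Q(v) = -6 (Q(v) = -4 - 2 = -6)
f(Z) = -26 (f(Z) = 4 + 6*(-5) = 4 - 30 = -26)
G(K, P) = 12*P (G(K, P) = 6*(P + P) = 6*(2*P) = 12*P)
w(O) = 26*O² (w(O) = (O + O)*(O + 12*O) = (2*O)*(13*O) = 26*O²)
29 + w(-5)*f(0) = 29 + (26*(-5)²)*(-26) = 29 + (26*25)*(-26) = 29 + 650*(-26) = 29 - 16900 = -16871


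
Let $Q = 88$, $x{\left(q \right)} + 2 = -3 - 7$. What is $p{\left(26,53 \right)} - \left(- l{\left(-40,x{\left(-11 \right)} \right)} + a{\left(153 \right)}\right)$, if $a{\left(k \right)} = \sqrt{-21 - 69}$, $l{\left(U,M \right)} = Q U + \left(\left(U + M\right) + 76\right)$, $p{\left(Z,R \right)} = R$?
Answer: $-3443 - 3 i \sqrt{10} \approx -3443.0 - 9.4868 i$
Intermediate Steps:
$x{\left(q \right)} = -12$ ($x{\left(q \right)} = -2 - 10 = -12$)
$l{\left(U,M \right)} = 76 + M + 89 U$ ($l{\left(U,M \right)} = 88 U + \left(\left(U + M\right) + 76\right) = 88 U + \left(\left(M + U\right) + 76\right) = 88 U + \left(76 + M + U\right) = 76 + M + 89 U$)
$a{\left(k \right)} = 3 i \sqrt{10}$ ($a{\left(k \right)} = \sqrt{-90} = 3 i \sqrt{10}$)
$p{\left(26,53 \right)} - \left(- l{\left(-40,x{\left(-11 \right)} \right)} + a{\left(153 \right)}\right) = 53 + \left(\left(76 - 12 + 89 \left(-40\right)\right) - 3 i \sqrt{10}\right) = 53 - \left(3496 + 3 i \sqrt{10}\right) = -3443 - 3 i \sqrt{10}$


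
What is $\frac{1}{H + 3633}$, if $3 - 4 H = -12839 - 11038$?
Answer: $\frac{1}{9603} \approx 0.00010413$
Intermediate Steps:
$H = 5970$ ($H = \frac{3}{4} - \frac{-12839 - 11038}{4} = \frac{3}{4} - - \frac{23877}{4} = \frac{3}{4} + \frac{23877}{4} = 5970$)
$\frac{1}{H + 3633} = \frac{1}{5970 + 3633} = \frac{1}{9603}$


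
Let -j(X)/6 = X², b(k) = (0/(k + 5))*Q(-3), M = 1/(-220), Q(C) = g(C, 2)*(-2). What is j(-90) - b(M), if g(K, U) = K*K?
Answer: -48600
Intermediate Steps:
g(K, U) = K²
Q(C) = -2*C² (Q(C) = C²*(-2) = -2*C²)
M = -1/220 ≈ -0.0045455
b(k) = 0 (b(k) = (0/(k + 5))*(-2*(-3)²) = (0/(5 + k))*(-2*9) = 0*(-18) = 0)
j(X) = -6*X²
j(-90) - b(M) = -6*(-90)² - 1*0 = -6*8100 + 0 = -48600 + 0 = -48600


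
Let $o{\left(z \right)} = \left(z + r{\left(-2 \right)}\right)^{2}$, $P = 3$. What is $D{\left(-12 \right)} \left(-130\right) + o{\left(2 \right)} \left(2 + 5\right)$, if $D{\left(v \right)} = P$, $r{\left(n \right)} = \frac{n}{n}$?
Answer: $-327$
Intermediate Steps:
$r{\left(n \right)} = 1$
$D{\left(v \right)} = 3$
$o{\left(z \right)} = \left(1 + z\right)^{2}$ ($o{\left(z \right)} = \left(z + 1\right)^{2} = \left(1 + z\right)^{2}$)
$D{\left(-12 \right)} \left(-130\right) + o{\left(2 \right)} \left(2 + 5\right) = 3 \left(-130\right) + \left(1 + 2\right)^{2} \left(2 + 5\right) = -390 + 3^{2} \cdot 7 = -390 + 9 \cdot 7 = -390 + 63 = -327$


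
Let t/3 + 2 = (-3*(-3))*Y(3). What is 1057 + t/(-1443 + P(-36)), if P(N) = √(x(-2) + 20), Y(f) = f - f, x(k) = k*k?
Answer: 733640161/694075 + 4*√6/694075 ≈ 1057.0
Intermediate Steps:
x(k) = k²
Y(f) = 0
P(N) = 2*√6 (P(N) = √((-2)² + 20) = √(4 + 20) = √24 = 2*√6)
t = -6 (t = -6 + 3*(-3*(-3)*0) = -6 + 3*(9*0) = -6 + 3*0 = -6 + 0 = -6)
1057 + t/(-1443 + P(-36)) = 1057 - 6/(-1443 + 2*√6)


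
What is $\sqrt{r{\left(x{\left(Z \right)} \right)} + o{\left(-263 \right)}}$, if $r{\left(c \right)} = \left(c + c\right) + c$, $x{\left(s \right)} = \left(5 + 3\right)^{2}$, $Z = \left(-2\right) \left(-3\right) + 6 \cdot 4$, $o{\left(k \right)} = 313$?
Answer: $\sqrt{505} \approx 22.472$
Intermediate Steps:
$Z = 30$ ($Z = 6 + 24 = 30$)
$x{\left(s \right)} = 64$ ($x{\left(s \right)} = 8^{2} = 64$)
$r{\left(c \right)} = 3 c$ ($r{\left(c \right)} = 2 c + c = 3 c$)
$\sqrt{r{\left(x{\left(Z \right)} \right)} + o{\left(-263 \right)}} = \sqrt{3 \cdot 64 + 313} = \sqrt{192 + 313} = \sqrt{505}$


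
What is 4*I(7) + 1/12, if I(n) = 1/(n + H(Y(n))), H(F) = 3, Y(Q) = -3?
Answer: 29/60 ≈ 0.48333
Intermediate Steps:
I(n) = 1/(3 + n) (I(n) = 1/(n + 3) = 1/(3 + n))
4*I(7) + 1/12 = 4/(3 + 7) + 1/12 = 4/10 + 1/12 = 4*(⅒) + 1/12 = ⅖ + 1/12 = 29/60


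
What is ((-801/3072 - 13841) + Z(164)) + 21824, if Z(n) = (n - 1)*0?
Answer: 8174325/1024 ≈ 7982.7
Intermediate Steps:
Z(n) = 0 (Z(n) = (-1 + n)*0 = 0)
((-801/3072 - 13841) + Z(164)) + 21824 = ((-801/3072 - 13841) + 0) + 21824 = ((-801*1/3072 - 13841) + 0) + 21824 = ((-267/1024 - 13841) + 0) + 21824 = (-14173451/1024 + 0) + 21824 = -14173451/1024 + 21824 = 8174325/1024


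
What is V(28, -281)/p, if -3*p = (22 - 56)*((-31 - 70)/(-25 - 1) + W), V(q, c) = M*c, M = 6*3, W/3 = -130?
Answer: 197262/170663 ≈ 1.1559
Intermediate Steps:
W = -390 (W = 3*(-130) = -390)
M = 18
V(q, c) = 18*c
p = -170663/39 (p = -(22 - 56)*((-31 - 70)/(-25 - 1) - 390)/3 = -(-34)*(-101/(-26) - 390)/3 = -(-34)*(-101*(-1/26) - 390)/3 = -(-34)*(101/26 - 390)/3 = -(-34)*(-10039)/(3*26) = -⅓*170663/13 = -170663/39 ≈ -4376.0)
V(28, -281)/p = (18*(-281))/(-170663/39) = -5058*(-39/170663) = 197262/170663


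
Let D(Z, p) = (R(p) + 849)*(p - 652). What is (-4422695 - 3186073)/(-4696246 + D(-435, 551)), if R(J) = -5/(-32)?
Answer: 81160192/51008115 ≈ 1.5911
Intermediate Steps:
R(J) = 5/32 (R(J) = -5*(-1/32) = 5/32)
D(Z, p) = -4429199/8 + 27173*p/32 (D(Z, p) = (5/32 + 849)*(p - 652) = 27173*(-652 + p)/32 = -4429199/8 + 27173*p/32)
(-4422695 - 3186073)/(-4696246 + D(-435, 551)) = (-4422695 - 3186073)/(-4696246 + (-4429199/8 + (27173/32)*551)) = -7608768/(-4696246 + (-4429199/8 + 14972323/32)) = -7608768/(-4696246 - 2744473/32) = -7608768/(-153024345/32) = -7608768*(-32/153024345) = 81160192/51008115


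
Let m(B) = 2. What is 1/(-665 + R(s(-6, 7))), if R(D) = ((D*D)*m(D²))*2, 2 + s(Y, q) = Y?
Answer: -1/409 ≈ -0.0024450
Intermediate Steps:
s(Y, q) = -2 + Y
R(D) = 4*D² (R(D) = ((D*D)*2)*2 = (D²*2)*2 = (2*D²)*2 = 4*D²)
1/(-665 + R(s(-6, 7))) = 1/(-665 + 4*(-2 - 6)²) = 1/(-665 + 4*(-8)²) = 1/(-665 + 4*64) = 1/(-665 + 256) = 1/(-409) = -1/409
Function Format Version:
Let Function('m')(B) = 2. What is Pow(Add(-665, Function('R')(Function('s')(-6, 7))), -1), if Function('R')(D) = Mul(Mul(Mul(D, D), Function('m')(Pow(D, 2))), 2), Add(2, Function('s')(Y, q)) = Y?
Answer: Rational(-1, 409) ≈ -0.0024450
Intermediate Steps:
Function('s')(Y, q) = Add(-2, Y)
Function('R')(D) = Mul(4, Pow(D, 2)) (Function('R')(D) = Mul(Mul(Mul(D, D), 2), 2) = Mul(Mul(Pow(D, 2), 2), 2) = Mul(Mul(2, Pow(D, 2)), 2) = Mul(4, Pow(D, 2)))
Pow(Add(-665, Function('R')(Function('s')(-6, 7))), -1) = Pow(Add(-665, Mul(4, Pow(Add(-2, -6), 2))), -1) = Pow(Add(-665, Mul(4, Pow(-8, 2))), -1) = Pow(Add(-665, Mul(4, 64)), -1) = Pow(Add(-665, 256), -1) = Pow(-409, -1) = Rational(-1, 409)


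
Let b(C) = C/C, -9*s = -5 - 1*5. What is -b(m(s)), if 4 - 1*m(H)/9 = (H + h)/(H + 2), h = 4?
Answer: -1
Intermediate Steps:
s = 10/9 (s = -(-5 - 1*5)/9 = -(-5 - 5)/9 = -1/9*(-10) = 10/9 ≈ 1.1111)
m(H) = 36 - 9*(4 + H)/(2 + H) (m(H) = 36 - 9*(H + 4)/(H + 2) = 36 - 9*(4 + H)/(2 + H))
b(C) = 1
-b(m(s)) = -1*1 = -1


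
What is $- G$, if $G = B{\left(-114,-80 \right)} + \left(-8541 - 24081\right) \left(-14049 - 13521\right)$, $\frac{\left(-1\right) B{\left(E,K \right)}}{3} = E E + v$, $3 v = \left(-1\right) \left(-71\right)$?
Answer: $-899349481$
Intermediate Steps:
$v = \frac{71}{3}$ ($v = \frac{\left(-1\right) \left(-71\right)}{3} = \frac{1}{3} \cdot 71 = \frac{71}{3} \approx 23.667$)
$B{\left(E,K \right)} = -71 - 3 E^{2}$ ($B{\left(E,K \right)} = - 3 \left(E E + \frac{71}{3}\right) = - 3 \left(E^{2} + \frac{71}{3}\right) = - 3 \left(\frac{71}{3} + E^{2}\right) = -71 - 3 E^{2}$)
$G = 899349481$ ($G = \left(-71 - 3 \left(-114\right)^{2}\right) + \left(-8541 - 24081\right) \left(-14049 - 13521\right) = \left(-71 - 38988\right) - -899388540 = \left(-71 - 38988\right) + 899388540 = -39059 + 899388540 = 899349481$)
$- G = \left(-1\right) 899349481 = -899349481$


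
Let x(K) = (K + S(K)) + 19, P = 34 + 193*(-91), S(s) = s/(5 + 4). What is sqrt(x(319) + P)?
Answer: 20*I*sqrt(386)/3 ≈ 130.98*I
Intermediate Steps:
S(s) = s/9
P = -17529 (P = 34 - 17563 = -17529)
x(K) = 19 + 10*K/9 (x(K) = (K + K/9) + 19 = 10*K/9 + 19 = 19 + 10*K/9)
sqrt(x(319) + P) = sqrt((19 + (10/9)*319) - 17529) = sqrt((19 + 3190/9) - 17529) = sqrt(3361/9 - 17529) = sqrt(-154400/9) = 20*I*sqrt(386)/3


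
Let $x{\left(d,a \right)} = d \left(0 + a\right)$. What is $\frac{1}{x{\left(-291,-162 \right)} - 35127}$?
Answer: $\frac{1}{12015} \approx 8.3229 \cdot 10^{-5}$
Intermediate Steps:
$x{\left(d,a \right)} = a d$ ($x{\left(d,a \right)} = d a = a d$)
$\frac{1}{x{\left(-291,-162 \right)} - 35127} = \frac{1}{\left(-162\right) \left(-291\right) - 35127} = \frac{1}{47142 - 35127} = \frac{1}{12015}$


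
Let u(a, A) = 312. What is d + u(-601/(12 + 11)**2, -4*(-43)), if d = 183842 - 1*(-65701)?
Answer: 249855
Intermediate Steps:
d = 249543 (d = 183842 + 65701 = 249543)
d + u(-601/(12 + 11)**2, -4*(-43)) = 249543 + 312 = 249855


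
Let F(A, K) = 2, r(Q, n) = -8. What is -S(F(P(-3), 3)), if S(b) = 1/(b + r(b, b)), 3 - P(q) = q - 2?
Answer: ⅙ ≈ 0.16667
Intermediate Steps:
P(q) = 5 - q (P(q) = 3 - (q - 2) = 3 - (-2 + q) = 3 + (2 - q) = 5 - q)
S(b) = 1/(-8 + b) (S(b) = 1/(b - 8) = 1/(-8 + b))
-S(F(P(-3), 3)) = -1/(-8 + 2) = -1/(-6) = -1*(-⅙) = ⅙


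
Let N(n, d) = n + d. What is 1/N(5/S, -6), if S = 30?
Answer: -6/35 ≈ -0.17143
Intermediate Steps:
N(n, d) = d + n
1/N(5/S, -6) = 1/(-6 + 5/30) = 1/(-6 + 5*(1/30)) = 1/(-6 + 1/6) = 1/(-35/6) = -6/35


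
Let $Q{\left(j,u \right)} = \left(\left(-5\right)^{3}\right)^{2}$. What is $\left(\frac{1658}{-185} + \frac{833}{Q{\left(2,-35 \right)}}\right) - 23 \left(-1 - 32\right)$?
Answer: $\frac{433646446}{578125} \approx 750.09$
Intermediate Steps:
$Q{\left(j,u \right)} = 15625$ ($Q{\left(j,u \right)} = \left(-125\right)^{2} = 15625$)
$\left(\frac{1658}{-185} + \frac{833}{Q{\left(2,-35 \right)}}\right) - 23 \left(-1 - 32\right) = \left(\frac{1658}{-185} + \frac{833}{15625}\right) - 23 \left(-1 - 32\right) = \left(1658 \left(- \frac{1}{185}\right) + 833 \cdot \frac{1}{15625}\right) - 23 \left(-33\right) = \left(- \frac{1658}{185} + \frac{833}{15625}\right) - -759 = - \frac{5150429}{578125} + 759 = \frac{433646446}{578125}$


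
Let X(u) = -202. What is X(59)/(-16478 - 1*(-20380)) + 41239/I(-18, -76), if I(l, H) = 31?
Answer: 80454158/60481 ≈ 1330.2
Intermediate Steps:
X(59)/(-16478 - 1*(-20380)) + 41239/I(-18, -76) = -202/(-16478 - 1*(-20380)) + 41239/31 = -202/(-16478 + 20380) + 41239*(1/31) = -202/3902 + 41239/31 = -202*1/3902 + 41239/31 = -101/1951 + 41239/31 = 80454158/60481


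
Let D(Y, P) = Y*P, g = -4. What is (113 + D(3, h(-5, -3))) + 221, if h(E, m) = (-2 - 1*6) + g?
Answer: 298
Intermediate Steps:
h(E, m) = -12 (h(E, m) = (-2 - 1*6) - 4 = (-2 - 6) - 4 = -8 - 4 = -12)
D(Y, P) = P*Y
(113 + D(3, h(-5, -3))) + 221 = (113 - 12*3) + 221 = (113 - 36) + 221 = 77 + 221 = 298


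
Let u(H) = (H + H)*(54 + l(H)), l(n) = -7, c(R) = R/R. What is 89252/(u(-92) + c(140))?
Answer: -89252/8647 ≈ -10.322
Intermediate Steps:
c(R) = 1
u(H) = 94*H (u(H) = (H + H)*(54 - 7) = (2*H)*47 = 94*H)
89252/(u(-92) + c(140)) = 89252/(94*(-92) + 1) = 89252/(-8648 + 1) = 89252/(-8647) = 89252*(-1/8647) = -89252/8647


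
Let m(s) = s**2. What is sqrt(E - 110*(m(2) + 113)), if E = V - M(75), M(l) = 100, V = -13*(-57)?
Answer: I*sqrt(12229) ≈ 110.58*I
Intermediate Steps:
V = 741
E = 641 (E = 741 - 1*100 = 741 - 100 = 641)
sqrt(E - 110*(m(2) + 113)) = sqrt(641 - 110*(2**2 + 113)) = sqrt(641 - 110*(4 + 113)) = sqrt(641 - 110*117) = sqrt(641 - 12870) = sqrt(-12229) = I*sqrt(12229)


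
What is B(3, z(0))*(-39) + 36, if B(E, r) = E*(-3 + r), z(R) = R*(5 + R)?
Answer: 387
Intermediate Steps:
B(3, z(0))*(-39) + 36 = (3*(-3 + 0*(5 + 0)))*(-39) + 36 = (3*(-3 + 0*5))*(-39) + 36 = (3*(-3 + 0))*(-39) + 36 = (3*(-3))*(-39) + 36 = -9*(-39) + 36 = 351 + 36 = 387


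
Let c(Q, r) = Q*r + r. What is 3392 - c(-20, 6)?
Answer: 3506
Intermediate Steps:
c(Q, r) = r + Q*r
3392 - c(-20, 6) = 3392 - 6*(1 - 20) = 3392 - 6*(-19) = 3392 - 1*(-114) = 3392 + 114 = 3506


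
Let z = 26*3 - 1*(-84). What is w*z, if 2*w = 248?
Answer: 20088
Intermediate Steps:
w = 124 (w = (1/2)*248 = 124)
z = 162 (z = 78 + 84 = 162)
w*z = 124*162 = 20088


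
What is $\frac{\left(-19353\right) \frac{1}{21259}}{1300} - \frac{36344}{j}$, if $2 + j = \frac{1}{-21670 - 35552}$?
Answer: $\frac{11495077932930303}{632576426300} \approx 18172.0$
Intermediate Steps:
$j = - \frac{114445}{57222}$ ($j = -2 + \frac{1}{-21670 - 35552} = -2 + \frac{1}{-57222} = -2 - \frac{1}{57222} = - \frac{114445}{57222} \approx -2.0$)
$\frac{\left(-19353\right) \frac{1}{21259}}{1300} - \frac{36344}{j} = \frac{\left(-19353\right) \frac{1}{21259}}{1300} - \frac{36344}{- \frac{114445}{57222}} = \left(-19353\right) \frac{1}{21259} \cdot \frac{1}{1300} - - \frac{2079676368}{114445} = \left(- \frac{19353}{21259}\right) \frac{1}{1300} + \frac{2079676368}{114445} = - \frac{19353}{27636700} + \frac{2079676368}{114445} = \frac{11495077932930303}{632576426300}$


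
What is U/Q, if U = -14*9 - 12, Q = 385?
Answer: -138/385 ≈ -0.35844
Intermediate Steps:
U = -138 (U = -126 - 12 = -138)
U/Q = -138/385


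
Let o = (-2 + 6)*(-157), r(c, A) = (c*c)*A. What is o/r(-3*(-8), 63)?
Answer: -157/9072 ≈ -0.017306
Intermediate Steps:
r(c, A) = A*c**2 (r(c, A) = c**2*A = A*c**2)
o = -628 (o = 4*(-157) = -628)
o/r(-3*(-8), 63) = -628/(63*(-3*(-8))**2) = -628/(63*24**2) = -628/(63*576) = -628/36288 = (1/36288)*(-628) = -157/9072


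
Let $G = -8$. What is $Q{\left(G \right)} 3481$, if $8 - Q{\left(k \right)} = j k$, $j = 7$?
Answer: $222784$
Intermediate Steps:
$Q{\left(k \right)} = 8 - 7 k$
$Q{\left(G \right)} 3481 = \left(8 - -56\right) 3481 = \left(8 + 56\right) 3481 = 64 \cdot 3481 = 222784$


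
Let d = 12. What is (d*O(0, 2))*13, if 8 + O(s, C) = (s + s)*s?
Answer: -1248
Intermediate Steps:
O(s, C) = -8 + 2*s² (O(s, C) = -8 + (s + s)*s = -8 + (2*s)*s = -8 + 2*s²)
(d*O(0, 2))*13 = (12*(-8 + 2*0²))*13 = (12*(-8 + 2*0))*13 = (12*(-8 + 0))*13 = (12*(-8))*13 = -96*13 = -1248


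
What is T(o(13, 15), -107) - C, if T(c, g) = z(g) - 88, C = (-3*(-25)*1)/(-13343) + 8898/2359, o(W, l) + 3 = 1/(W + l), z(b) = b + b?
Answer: -9624342463/31476137 ≈ -305.77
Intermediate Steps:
z(b) = 2*b
o(W, l) = -3 + 1/(W + l)
C = 118549089/31476137 (C = (75*1)*(-1/13343) + 8898*(1/2359) = 75*(-1/13343) + 8898/2359 = -75/13343 + 8898/2359 = 118549089/31476137 ≈ 3.7663)
T(c, g) = -88 + 2*g (T(c, g) = 2*g - 88 = -88 + 2*g)
T(o(13, 15), -107) - C = (-88 + 2*(-107)) - 1*118549089/31476137 = (-88 - 214) - 118549089/31476137 = -302 - 118549089/31476137 = -9624342463/31476137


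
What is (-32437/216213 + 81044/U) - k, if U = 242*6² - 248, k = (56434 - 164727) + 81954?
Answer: 12054581236913/457506708 ≈ 26348.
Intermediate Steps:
k = -26339 (k = -108293 + 81954 = -26339)
U = 8464 (U = 242*36 - 248 = 8712 - 248 = 8464)
(-32437/216213 + 81044/U) - k = (-32437/216213 + 81044/8464) - 1*(-26339) = (-32437*1/216213 + 81044*(1/8464)) + 26339 = (-32437/216213 + 20261/2116) + 26339 = 4312054901/457506708 + 26339 = 12054581236913/457506708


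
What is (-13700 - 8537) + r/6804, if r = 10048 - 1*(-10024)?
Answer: -37820119/1701 ≈ -22234.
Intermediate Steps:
r = 20072 (r = 10048 + 10024 = 20072)
(-13700 - 8537) + r/6804 = (-13700 - 8537) + 20072/6804 = -22237 + 20072*(1/6804) = -22237 + 5018/1701 = -37820119/1701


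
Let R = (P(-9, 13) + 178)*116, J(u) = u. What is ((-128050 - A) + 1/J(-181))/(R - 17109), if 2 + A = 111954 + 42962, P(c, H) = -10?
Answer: -51216485/430599 ≈ -118.94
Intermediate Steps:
R = 19488 (R = (-10 + 178)*116 = 168*116 = 19488)
A = 154914 (A = -2 + (111954 + 42962) = -2 + 154916 = 154914)
((-128050 - A) + 1/J(-181))/(R - 17109) = ((-128050 - 1*154914) + 1/(-181))/(19488 - 17109) = ((-128050 - 154914) - 1/181)/2379 = (-282964 - 1/181)*(1/2379) = -51216485/181*1/2379 = -51216485/430599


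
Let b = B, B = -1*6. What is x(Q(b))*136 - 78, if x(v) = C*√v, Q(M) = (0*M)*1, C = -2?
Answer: -78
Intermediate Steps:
B = -6
b = -6
Q(M) = 0 (Q(M) = 0*1 = 0)
x(v) = -2*√v
x(Q(b))*136 - 78 = -2*√0*136 - 78 = -2*0*136 - 78 = 0*136 - 78 = 0 - 78 = -78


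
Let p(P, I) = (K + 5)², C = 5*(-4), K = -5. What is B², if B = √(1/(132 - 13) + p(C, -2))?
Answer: 1/119 ≈ 0.0084034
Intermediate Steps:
C = -20
p(P, I) = 0 (p(P, I) = (-5 + 5)² = 0² = 0)
B = √119/119 (B = √(1/(132 - 13) + 0) = √(1/119 + 0) = √(1/119) = √119/119 ≈ 0.091670)
B² = (√119/119)² = 1/119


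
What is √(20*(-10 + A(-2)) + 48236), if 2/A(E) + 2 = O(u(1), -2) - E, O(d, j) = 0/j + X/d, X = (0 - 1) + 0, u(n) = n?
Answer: 26*√71 ≈ 219.08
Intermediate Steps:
X = -1 (X = -1 + 0 = -1)
O(d, j) = -1/d (O(d, j) = 0/j - 1/d = 0 - 1/d = -1/d)
A(E) = 2/(-3 - E) (A(E) = 2/(-2 + (-1/1 - E)) = 2/(-2 + (-1*1 - E)) = 2/(-2 + (-1 - E)) = 2/(-3 - E))
√(20*(-10 + A(-2)) + 48236) = √(20*(-10 - 2/(3 - 2)) + 48236) = √(20*(-10 - 2/1) + 48236) = √(20*(-10 - 2*1) + 48236) = √(20*(-10 - 2) + 48236) = √(20*(-12) + 48236) = √(-240 + 48236) = √47996 = 26*√71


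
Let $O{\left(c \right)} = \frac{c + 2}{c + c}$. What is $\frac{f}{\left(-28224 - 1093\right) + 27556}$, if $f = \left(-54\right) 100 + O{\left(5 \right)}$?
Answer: $\frac{53993}{17610} \approx 3.066$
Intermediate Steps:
$O{\left(c \right)} = \frac{2 + c}{2 c}$
$f = - \frac{53993}{10}$ ($f = \left(-54\right) 100 + \frac{2 + 5}{2 \cdot 5} = -5400 + \frac{1}{2} \cdot \frac{1}{5} \cdot 7 = -5400 + \frac{7}{10} = - \frac{53993}{10} \approx -5399.3$)
$\frac{f}{\left(-28224 - 1093\right) + 27556} = - \frac{53993}{10 \left(\left(-28224 - 1093\right) + 27556\right)} = - \frac{53993}{10 \left(-29317 + 27556\right)} = - \frac{53993}{10 \left(-1761\right)} = \left(- \frac{53993}{10}\right) \left(- \frac{1}{1761}\right) = \frac{53993}{17610}$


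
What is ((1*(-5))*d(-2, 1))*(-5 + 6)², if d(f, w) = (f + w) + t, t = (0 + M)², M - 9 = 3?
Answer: -715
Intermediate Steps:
M = 12 (M = 9 + 3 = 12)
t = 144 (t = (0 + 12)² = 12² = 144)
d(f, w) = 144 + f + w (d(f, w) = (f + w) + 144 = 144 + f + w)
((1*(-5))*d(-2, 1))*(-5 + 6)² = ((1*(-5))*(144 - 2 + 1))*(-5 + 6)² = -5*143*1² = -715*1 = -715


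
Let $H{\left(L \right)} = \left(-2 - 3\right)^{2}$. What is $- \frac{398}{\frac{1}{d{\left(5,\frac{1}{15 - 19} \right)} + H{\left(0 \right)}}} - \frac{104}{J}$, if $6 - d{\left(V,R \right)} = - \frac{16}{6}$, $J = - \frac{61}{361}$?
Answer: $- \frac{2339446}{183} \approx -12784.0$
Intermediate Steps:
$H{\left(L \right)} = 25$ ($H{\left(L \right)} = \left(-5\right)^{2} = 25$)
$J = - \frac{61}{361}$ ($J = \left(-61\right) \frac{1}{361} = - \frac{61}{361} \approx -0.16898$)
$d{\left(V,R \right)} = \frac{26}{3}$ ($d{\left(V,R \right)} = 6 - - \frac{16}{6} = 6 - \left(-16\right) \frac{1}{6} = 6 - - \frac{8}{3} = 6 + \frac{8}{3} = \frac{26}{3}$)
$- \frac{398}{\frac{1}{d{\left(5,\frac{1}{15 - 19} \right)} + H{\left(0 \right)}}} - \frac{104}{J} = - \frac{398}{\frac{1}{\frac{26}{3} + 25}} - \frac{104}{- \frac{61}{361}} = - \frac{398}{\frac{1}{\frac{101}{3}}} - - \frac{37544}{61} = - \frac{398}{\frac{3}{101}} + \frac{37544}{61} = \left(-398\right) \frac{101}{3} + \frac{37544}{61} = - \frac{40198}{3} + \frac{37544}{61} = - \frac{2339446}{183}$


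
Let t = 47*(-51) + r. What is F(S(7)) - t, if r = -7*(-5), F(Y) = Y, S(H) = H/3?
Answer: 7093/3 ≈ 2364.3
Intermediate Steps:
S(H) = H/3 (S(H) = H*(⅓) = H/3)
r = 35
t = -2362 (t = 47*(-51) + 35 = -2397 + 35 = -2362)
F(S(7)) - t = (⅓)*7 - 1*(-2362) = 7/3 + 2362 = 7093/3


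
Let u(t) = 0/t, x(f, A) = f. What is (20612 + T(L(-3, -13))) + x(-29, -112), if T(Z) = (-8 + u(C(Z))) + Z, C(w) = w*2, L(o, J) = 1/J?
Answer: 267474/13 ≈ 20575.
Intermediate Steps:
C(w) = 2*w
u(t) = 0
T(Z) = -8 + Z (T(Z) = (-8 + 0) + Z = -8 + Z)
(20612 + T(L(-3, -13))) + x(-29, -112) = (20612 + (-8 + 1/(-13))) - 29 = (20612 + (-8 - 1/13)) - 29 = (20612 - 105/13) - 29 = 267851/13 - 29 = 267474/13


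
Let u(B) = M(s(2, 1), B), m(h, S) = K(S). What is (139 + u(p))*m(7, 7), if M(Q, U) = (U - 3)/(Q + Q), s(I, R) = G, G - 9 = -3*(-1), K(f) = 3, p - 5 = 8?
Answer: 1673/4 ≈ 418.25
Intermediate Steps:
p = 13 (p = 5 + 8 = 13)
m(h, S) = 3
G = 12 (G = 9 - 3*(-1) = 9 + 3 = 12)
s(I, R) = 12
M(Q, U) = (-3 + U)/(2*Q) (M(Q, U) = (-3 + U)/((2*Q)) = (-3 + U)*(1/(2*Q)) = (-3 + U)/(2*Q))
u(B) = -⅛ + B/24 (u(B) = (½)*(-3 + B)/12 = (½)*(1/12)*(-3 + B) = -⅛ + B/24)
(139 + u(p))*m(7, 7) = (139 + (-⅛ + (1/24)*13))*3 = (139 + (-⅛ + 13/24))*3 = (139 + 5/12)*3 = (1673/12)*3 = 1673/4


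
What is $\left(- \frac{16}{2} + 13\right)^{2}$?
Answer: $25$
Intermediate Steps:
$\left(- \frac{16}{2} + 13\right)^{2} = \left(\left(-16\right) \frac{1}{2} + 13\right)^{2} = \left(-8 + 13\right)^{2} = 5^{2} = 25$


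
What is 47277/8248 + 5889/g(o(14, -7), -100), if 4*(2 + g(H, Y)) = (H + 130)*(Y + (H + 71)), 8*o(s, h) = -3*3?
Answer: -663383541/2053611784 ≈ -0.32303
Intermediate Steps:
o(s, h) = -9/8 (o(s, h) = (-3*3)/8 = (⅛)*(-9) = -9/8)
g(H, Y) = -2 + (130 + H)*(71 + H + Y)/4 (g(H, Y) = -2 + ((H + 130)*(Y + (H + 71)))/4 = -2 + ((130 + H)*(Y + (71 + H)))/4 = -2 + ((130 + H)*(71 + H + Y))/4 = -2 + (130 + H)*(71 + H + Y)/4)
47277/8248 + 5889/g(o(14, -7), -100) = 47277/8248 + 5889/(4611/2 + (-9/8)²/4 + (65/2)*(-100) + (201/4)*(-9/8) + (¼)*(-9/8)*(-100)) = 47277*(1/8248) + 5889/(4611/2 + (¼)*(81/64) - 3250 - 1809/32 + 225/8) = 47277/8248 + 5889/(4611/2 + 81/256 - 3250 - 1809/32 + 225/8) = 47277/8248 + 5889/(-248983/256) = 47277/8248 + 5889*(-256/248983) = 47277/8248 - 1507584/248983 = -663383541/2053611784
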